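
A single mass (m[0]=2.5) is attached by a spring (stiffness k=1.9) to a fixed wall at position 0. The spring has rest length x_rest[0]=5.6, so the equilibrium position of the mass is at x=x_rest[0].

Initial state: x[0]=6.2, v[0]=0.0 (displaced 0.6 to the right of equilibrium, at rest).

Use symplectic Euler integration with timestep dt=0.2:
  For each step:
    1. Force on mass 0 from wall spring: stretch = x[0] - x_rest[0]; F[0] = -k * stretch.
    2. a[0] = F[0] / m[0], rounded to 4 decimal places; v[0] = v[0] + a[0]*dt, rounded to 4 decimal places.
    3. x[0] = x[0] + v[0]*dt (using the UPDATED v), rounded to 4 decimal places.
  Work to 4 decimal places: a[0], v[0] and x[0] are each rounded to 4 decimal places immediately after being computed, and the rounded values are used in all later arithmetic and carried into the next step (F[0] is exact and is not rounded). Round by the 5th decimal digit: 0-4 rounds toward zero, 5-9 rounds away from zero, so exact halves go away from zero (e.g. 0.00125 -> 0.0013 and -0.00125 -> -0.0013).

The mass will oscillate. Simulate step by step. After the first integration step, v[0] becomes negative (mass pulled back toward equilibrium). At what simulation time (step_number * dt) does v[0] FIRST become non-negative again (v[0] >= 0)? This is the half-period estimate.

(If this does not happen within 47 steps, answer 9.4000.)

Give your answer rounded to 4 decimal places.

Answer: 3.6000

Derivation:
Step 0: x=[6.2000] v=[0.0000]
Step 1: x=[6.1818] v=[-0.0912]
Step 2: x=[6.1459] v=[-0.1796]
Step 3: x=[6.0934] v=[-0.2626]
Step 4: x=[6.0259] v=[-0.3376]
Step 5: x=[5.9454] v=[-0.4023]
Step 6: x=[5.8544] v=[-0.4548]
Step 7: x=[5.7557] v=[-0.4935]
Step 8: x=[5.6523] v=[-0.5172]
Step 9: x=[5.5473] v=[-0.5251]
Step 10: x=[5.4439] v=[-0.5171]
Step 11: x=[5.3452] v=[-0.4934]
Step 12: x=[5.2543] v=[-0.4547]
Step 13: x=[5.1739] v=[-0.4022]
Step 14: x=[5.1064] v=[-0.3374]
Step 15: x=[5.0539] v=[-0.2624]
Step 16: x=[5.0180] v=[-0.1794]
Step 17: x=[4.9998] v=[-0.0909]
Step 18: x=[4.9999] v=[0.0003]
First v>=0 after going negative at step 18, time=3.6000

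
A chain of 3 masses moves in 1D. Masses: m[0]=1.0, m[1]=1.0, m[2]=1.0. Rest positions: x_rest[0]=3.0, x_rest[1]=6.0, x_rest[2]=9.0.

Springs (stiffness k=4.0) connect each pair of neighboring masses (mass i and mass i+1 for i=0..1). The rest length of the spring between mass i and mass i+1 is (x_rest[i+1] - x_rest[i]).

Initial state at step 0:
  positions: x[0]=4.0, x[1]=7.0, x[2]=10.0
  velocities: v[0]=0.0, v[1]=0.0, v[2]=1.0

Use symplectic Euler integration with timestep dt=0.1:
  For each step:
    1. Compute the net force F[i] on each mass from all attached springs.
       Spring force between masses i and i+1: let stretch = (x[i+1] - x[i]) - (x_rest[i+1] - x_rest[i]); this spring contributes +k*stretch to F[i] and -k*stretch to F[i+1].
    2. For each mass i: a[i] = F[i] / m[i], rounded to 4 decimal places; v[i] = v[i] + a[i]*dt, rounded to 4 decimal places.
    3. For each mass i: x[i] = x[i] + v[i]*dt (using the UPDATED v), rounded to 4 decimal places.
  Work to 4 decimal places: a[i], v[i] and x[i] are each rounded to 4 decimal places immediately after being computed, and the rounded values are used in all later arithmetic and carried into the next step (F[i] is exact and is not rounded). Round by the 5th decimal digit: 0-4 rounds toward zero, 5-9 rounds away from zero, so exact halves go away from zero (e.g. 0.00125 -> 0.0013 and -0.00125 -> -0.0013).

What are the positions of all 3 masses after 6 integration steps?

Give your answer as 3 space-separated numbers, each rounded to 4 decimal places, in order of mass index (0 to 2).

Answer: 4.0081 7.1152 10.4768

Derivation:
Step 0: x=[4.0000 7.0000 10.0000] v=[0.0000 0.0000 1.0000]
Step 1: x=[4.0000 7.0000 10.1000] v=[0.0000 0.0000 1.0000]
Step 2: x=[4.0000 7.0040 10.1960] v=[0.0000 0.0400 0.9600]
Step 3: x=[4.0002 7.0155 10.2843] v=[0.0016 0.1152 0.8832]
Step 4: x=[4.0010 7.0372 10.3619] v=[0.0077 0.2166 0.7757]
Step 5: x=[4.0032 7.0704 10.4265] v=[0.0222 0.3320 0.6458]
Step 6: x=[4.0081 7.1152 10.4768] v=[0.0491 0.4476 0.5034]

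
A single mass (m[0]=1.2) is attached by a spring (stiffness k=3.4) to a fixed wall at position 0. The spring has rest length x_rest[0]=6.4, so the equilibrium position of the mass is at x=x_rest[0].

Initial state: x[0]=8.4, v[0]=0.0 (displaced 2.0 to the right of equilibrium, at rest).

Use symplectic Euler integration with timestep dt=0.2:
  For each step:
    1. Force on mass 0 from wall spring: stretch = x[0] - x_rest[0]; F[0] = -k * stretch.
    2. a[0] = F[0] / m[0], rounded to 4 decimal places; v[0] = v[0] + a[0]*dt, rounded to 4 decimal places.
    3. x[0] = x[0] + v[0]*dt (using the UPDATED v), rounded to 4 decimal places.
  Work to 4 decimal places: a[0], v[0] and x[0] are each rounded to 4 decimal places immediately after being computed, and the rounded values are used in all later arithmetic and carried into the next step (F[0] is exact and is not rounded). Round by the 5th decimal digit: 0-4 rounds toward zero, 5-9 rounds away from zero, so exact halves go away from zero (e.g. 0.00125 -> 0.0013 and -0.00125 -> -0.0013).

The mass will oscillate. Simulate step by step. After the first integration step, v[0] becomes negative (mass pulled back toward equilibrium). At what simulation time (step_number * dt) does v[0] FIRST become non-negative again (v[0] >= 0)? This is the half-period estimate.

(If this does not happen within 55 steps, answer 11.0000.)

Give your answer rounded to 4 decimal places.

Step 0: x=[8.4000] v=[0.0000]
Step 1: x=[8.1733] v=[-1.1333]
Step 2: x=[7.7457] v=[-2.1382]
Step 3: x=[7.1655] v=[-2.9008]
Step 4: x=[6.4986] v=[-3.3346]
Step 5: x=[5.8205] v=[-3.3905]
Step 6: x=[5.2081] v=[-3.0621]
Step 7: x=[4.7308] v=[-2.3867]
Step 8: x=[4.4426] v=[-1.4408]
Step 9: x=[4.3763] v=[-0.3316]
Step 10: x=[4.5393] v=[0.8152]
First v>=0 after going negative at step 10, time=2.0000

Answer: 2.0000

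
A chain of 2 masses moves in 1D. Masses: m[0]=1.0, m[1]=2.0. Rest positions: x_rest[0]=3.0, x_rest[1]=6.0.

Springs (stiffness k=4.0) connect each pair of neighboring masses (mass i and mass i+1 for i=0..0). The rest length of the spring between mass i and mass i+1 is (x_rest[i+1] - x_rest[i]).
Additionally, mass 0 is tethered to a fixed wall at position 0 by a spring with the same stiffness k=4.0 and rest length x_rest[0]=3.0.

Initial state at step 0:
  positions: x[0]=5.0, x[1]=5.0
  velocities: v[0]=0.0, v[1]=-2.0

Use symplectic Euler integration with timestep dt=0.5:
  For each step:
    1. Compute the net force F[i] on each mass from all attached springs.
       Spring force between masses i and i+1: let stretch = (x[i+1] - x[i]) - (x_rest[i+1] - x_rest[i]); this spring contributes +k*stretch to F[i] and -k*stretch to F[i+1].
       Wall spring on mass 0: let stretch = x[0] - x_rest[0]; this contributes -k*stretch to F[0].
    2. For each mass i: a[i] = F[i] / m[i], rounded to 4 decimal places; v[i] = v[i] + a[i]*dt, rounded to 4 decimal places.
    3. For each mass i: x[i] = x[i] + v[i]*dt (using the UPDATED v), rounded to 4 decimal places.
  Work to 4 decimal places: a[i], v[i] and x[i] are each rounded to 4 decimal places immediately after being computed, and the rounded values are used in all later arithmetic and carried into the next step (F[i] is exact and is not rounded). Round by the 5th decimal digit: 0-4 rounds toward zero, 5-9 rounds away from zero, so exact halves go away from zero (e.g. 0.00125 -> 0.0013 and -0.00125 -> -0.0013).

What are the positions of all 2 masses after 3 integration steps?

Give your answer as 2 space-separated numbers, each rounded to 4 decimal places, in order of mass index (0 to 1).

Answer: 4.7500 3.3750

Derivation:
Step 0: x=[5.0000 5.0000] v=[0.0000 -2.0000]
Step 1: x=[0.0000 5.5000] v=[-10.0000 1.0000]
Step 2: x=[0.5000 4.7500] v=[1.0000 -1.5000]
Step 3: x=[4.7500 3.3750] v=[8.5000 -2.7500]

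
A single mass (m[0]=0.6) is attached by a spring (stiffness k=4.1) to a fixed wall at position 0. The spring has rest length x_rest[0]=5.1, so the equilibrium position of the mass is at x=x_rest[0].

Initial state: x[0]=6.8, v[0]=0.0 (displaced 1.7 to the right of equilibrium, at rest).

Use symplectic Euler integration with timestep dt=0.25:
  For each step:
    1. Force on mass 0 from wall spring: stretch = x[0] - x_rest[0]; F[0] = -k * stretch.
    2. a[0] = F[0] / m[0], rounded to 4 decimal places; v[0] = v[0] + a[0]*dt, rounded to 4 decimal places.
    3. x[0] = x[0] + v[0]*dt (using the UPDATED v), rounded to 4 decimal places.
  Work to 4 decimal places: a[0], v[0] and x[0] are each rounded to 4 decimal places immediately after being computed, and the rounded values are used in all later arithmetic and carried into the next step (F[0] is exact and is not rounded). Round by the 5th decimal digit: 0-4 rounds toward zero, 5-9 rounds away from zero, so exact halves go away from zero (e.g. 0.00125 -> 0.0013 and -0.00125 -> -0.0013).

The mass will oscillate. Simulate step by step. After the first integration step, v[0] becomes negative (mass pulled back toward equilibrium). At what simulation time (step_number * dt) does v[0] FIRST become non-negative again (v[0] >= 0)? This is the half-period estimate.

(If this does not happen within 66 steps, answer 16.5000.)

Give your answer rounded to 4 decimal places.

Answer: 1.2500

Derivation:
Step 0: x=[6.8000] v=[0.0000]
Step 1: x=[6.0740] v=[-2.9042]
Step 2: x=[4.9320] v=[-4.5681]
Step 3: x=[3.8617] v=[-4.2811]
Step 4: x=[3.3203] v=[-2.1657]
Step 5: x=[3.5390] v=[0.8746]
First v>=0 after going negative at step 5, time=1.2500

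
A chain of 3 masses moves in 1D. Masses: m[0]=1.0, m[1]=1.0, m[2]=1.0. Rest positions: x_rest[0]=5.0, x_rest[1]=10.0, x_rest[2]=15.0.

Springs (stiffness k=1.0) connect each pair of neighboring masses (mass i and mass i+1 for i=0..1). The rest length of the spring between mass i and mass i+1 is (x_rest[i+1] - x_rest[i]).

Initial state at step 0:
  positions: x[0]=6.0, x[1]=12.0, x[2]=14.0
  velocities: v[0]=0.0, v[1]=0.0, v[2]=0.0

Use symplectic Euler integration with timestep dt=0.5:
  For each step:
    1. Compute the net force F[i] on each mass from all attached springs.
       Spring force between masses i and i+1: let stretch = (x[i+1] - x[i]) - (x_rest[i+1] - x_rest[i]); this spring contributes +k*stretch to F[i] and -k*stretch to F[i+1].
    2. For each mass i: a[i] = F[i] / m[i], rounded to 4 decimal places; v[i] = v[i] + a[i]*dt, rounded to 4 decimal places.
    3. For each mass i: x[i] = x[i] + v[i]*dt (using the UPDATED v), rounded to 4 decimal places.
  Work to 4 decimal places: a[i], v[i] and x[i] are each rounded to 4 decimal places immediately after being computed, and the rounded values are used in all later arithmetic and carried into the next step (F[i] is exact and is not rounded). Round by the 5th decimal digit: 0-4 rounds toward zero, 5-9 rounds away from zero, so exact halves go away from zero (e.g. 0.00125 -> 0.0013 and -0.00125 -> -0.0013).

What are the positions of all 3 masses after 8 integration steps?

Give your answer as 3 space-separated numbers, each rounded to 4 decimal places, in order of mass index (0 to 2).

Answer: 5.0724 11.0196 15.9085

Derivation:
Step 0: x=[6.0000 12.0000 14.0000] v=[0.0000 0.0000 0.0000]
Step 1: x=[6.2500 11.0000 14.7500] v=[0.5000 -2.0000 1.5000]
Step 2: x=[6.4375 9.7500 15.8125] v=[0.3750 -2.5000 2.1250]
Step 3: x=[6.2031 9.1875 16.6094] v=[-0.4688 -1.1250 1.5938]
Step 4: x=[5.4648 9.7344 16.8009] v=[-1.4766 1.0938 0.3829]
Step 5: x=[4.5439 10.9806 16.4757] v=[-1.8418 2.4923 -0.6504]
Step 6: x=[3.9822 11.9914 16.0267] v=[-1.1235 2.0215 -0.8980]
Step 7: x=[4.1728 12.0087 15.8189] v=[0.3811 0.0346 -0.4157]
Step 8: x=[5.0724 11.0196 15.9085] v=[1.7991 -1.9783 0.1792]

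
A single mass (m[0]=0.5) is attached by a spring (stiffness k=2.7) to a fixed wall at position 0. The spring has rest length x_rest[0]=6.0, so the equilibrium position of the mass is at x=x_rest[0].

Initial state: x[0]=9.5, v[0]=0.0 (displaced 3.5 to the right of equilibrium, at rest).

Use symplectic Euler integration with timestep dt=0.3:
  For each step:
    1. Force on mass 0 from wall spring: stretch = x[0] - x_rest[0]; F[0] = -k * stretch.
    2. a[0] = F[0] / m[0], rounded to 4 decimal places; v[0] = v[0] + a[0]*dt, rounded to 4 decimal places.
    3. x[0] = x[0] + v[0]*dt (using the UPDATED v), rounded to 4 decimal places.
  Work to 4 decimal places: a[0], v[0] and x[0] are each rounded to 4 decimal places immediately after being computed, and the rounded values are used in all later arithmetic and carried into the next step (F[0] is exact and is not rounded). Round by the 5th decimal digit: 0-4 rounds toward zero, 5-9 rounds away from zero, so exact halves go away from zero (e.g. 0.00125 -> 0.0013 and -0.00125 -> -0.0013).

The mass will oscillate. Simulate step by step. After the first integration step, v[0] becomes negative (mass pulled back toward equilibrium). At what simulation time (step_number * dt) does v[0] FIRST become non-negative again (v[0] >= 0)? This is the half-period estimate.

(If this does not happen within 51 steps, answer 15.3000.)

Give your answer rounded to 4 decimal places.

Step 0: x=[9.5000] v=[0.0000]
Step 1: x=[7.7990] v=[-5.6700]
Step 2: x=[5.2237] v=[-8.5844]
Step 3: x=[3.0257] v=[-7.3268]
Step 4: x=[2.2732] v=[-2.5084]
Step 5: x=[3.3319] v=[3.5290]
First v>=0 after going negative at step 5, time=1.5000

Answer: 1.5000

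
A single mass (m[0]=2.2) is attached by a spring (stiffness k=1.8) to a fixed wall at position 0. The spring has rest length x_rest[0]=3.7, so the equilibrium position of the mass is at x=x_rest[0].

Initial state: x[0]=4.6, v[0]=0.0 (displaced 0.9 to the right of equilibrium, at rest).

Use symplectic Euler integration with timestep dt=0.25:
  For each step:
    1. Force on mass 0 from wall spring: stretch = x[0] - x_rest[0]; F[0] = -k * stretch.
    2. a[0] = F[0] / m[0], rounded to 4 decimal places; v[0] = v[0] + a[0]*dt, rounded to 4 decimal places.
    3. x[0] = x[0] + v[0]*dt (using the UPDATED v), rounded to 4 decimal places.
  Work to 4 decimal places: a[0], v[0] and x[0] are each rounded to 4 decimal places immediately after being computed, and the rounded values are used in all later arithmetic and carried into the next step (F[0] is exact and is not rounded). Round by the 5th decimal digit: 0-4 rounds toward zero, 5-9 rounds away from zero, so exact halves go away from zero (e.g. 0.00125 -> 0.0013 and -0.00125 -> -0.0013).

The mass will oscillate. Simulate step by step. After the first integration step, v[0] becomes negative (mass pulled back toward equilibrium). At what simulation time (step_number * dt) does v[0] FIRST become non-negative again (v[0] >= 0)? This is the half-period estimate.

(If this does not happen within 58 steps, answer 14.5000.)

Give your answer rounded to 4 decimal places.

Answer: 3.5000

Derivation:
Step 0: x=[4.6000] v=[0.0000]
Step 1: x=[4.5540] v=[-0.1841]
Step 2: x=[4.4643] v=[-0.3588]
Step 3: x=[4.3355] v=[-0.5151]
Step 4: x=[4.1742] v=[-0.6451]
Step 5: x=[3.9887] v=[-0.7421]
Step 6: x=[3.7884] v=[-0.8012]
Step 7: x=[3.5836] v=[-0.8193]
Step 8: x=[3.3847] v=[-0.7955]
Step 9: x=[3.2020] v=[-0.7310]
Step 10: x=[3.0447] v=[-0.6291]
Step 11: x=[2.9209] v=[-0.4951]
Step 12: x=[2.8370] v=[-0.3358]
Step 13: x=[2.7972] v=[-0.1593]
Step 14: x=[2.8036] v=[0.0254]
First v>=0 after going negative at step 14, time=3.5000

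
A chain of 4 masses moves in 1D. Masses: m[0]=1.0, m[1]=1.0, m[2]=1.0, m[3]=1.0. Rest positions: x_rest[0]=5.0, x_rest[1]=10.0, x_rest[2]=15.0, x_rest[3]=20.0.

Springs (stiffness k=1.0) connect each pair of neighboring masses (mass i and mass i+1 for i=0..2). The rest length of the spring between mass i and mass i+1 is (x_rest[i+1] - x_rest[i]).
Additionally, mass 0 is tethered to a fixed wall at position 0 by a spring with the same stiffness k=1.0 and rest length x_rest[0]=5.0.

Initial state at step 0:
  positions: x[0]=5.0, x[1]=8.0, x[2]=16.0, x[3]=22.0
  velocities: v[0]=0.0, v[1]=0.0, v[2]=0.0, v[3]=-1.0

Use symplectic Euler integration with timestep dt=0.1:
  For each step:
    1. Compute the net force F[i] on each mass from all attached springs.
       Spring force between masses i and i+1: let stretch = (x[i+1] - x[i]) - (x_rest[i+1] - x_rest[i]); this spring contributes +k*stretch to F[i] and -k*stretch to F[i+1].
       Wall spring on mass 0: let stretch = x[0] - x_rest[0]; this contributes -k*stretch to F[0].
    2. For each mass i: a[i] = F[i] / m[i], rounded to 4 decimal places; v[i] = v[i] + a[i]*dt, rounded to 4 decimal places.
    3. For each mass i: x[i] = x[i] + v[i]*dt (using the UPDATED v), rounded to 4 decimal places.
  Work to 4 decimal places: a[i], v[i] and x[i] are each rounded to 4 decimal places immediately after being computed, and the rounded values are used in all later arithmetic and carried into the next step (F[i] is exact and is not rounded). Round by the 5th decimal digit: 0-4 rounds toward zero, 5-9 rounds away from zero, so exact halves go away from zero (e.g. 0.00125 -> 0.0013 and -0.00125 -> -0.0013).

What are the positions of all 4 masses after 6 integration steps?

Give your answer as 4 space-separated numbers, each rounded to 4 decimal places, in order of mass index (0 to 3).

Answer: 4.6404 8.9551 15.6001 21.2177

Derivation:
Step 0: x=[5.0000 8.0000 16.0000 22.0000] v=[0.0000 0.0000 0.0000 -1.0000]
Step 1: x=[4.9800 8.0500 15.9800 21.8900] v=[-0.2000 0.5000 -0.2000 -1.1000]
Step 2: x=[4.9409 8.1486 15.9398 21.7709] v=[-0.3910 0.9860 -0.4020 -1.1910]
Step 3: x=[4.8845 8.2930 15.8800 21.6435] v=[-0.5643 1.4444 -0.5980 -1.2741]
Step 4: x=[4.8133 8.4792 15.8020 21.5085] v=[-0.7119 1.8623 -0.7804 -1.3505]
Step 5: x=[4.7306 8.7020 15.7078 21.3664] v=[-0.8266 2.2280 -0.9420 -1.4212]
Step 6: x=[4.6404 8.9551 15.6001 21.2177] v=[-0.9025 2.5314 -1.0767 -1.4871]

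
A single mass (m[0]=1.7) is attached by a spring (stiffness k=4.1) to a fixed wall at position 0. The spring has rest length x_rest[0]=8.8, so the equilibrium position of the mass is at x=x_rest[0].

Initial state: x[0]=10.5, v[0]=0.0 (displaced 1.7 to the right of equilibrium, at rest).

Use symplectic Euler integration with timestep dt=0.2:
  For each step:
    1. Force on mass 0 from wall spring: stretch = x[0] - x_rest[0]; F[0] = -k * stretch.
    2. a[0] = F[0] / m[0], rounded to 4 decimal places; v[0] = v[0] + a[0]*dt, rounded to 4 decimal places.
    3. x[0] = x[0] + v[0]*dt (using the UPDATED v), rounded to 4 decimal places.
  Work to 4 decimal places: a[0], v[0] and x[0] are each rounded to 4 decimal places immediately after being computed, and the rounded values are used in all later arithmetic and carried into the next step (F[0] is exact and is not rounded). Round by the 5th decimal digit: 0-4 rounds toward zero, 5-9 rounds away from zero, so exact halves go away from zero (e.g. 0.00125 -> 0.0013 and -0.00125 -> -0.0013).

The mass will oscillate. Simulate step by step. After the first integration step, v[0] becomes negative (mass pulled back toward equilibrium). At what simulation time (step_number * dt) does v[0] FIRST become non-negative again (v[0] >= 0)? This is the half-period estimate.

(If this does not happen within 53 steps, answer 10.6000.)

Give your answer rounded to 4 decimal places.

Answer: 2.2000

Derivation:
Step 0: x=[10.5000] v=[0.0000]
Step 1: x=[10.3360] v=[-0.8200]
Step 2: x=[10.0238] v=[-1.5609]
Step 3: x=[9.5936] v=[-2.1512]
Step 4: x=[9.0868] v=[-2.5340]
Step 5: x=[8.5523] v=[-2.6723]
Step 6: x=[8.0417] v=[-2.5528]
Step 7: x=[7.6043] v=[-2.1870]
Step 8: x=[7.2822] v=[-1.6103]
Step 9: x=[7.1066] v=[-0.8782]
Step 10: x=[7.0943] v=[-0.0614]
Step 11: x=[7.2466] v=[0.7613]
First v>=0 after going negative at step 11, time=2.2000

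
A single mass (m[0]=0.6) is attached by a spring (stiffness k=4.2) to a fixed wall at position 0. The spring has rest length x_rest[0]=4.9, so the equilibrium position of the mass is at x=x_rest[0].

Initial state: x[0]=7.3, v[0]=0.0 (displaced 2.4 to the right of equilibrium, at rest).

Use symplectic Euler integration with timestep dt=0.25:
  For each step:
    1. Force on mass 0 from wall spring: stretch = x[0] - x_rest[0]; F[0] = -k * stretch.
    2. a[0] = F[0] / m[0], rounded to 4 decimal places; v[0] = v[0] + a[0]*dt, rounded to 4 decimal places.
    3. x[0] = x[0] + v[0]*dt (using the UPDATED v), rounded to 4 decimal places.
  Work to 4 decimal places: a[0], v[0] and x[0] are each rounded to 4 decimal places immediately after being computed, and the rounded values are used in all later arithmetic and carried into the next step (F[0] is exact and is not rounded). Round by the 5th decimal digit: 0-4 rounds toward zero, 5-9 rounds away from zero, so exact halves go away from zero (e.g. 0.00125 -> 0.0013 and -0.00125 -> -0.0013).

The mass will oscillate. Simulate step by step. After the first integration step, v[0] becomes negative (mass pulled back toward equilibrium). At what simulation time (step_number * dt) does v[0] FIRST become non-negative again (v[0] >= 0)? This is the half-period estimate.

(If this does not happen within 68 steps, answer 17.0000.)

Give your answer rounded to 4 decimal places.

Step 0: x=[7.3000] v=[0.0000]
Step 1: x=[6.2500] v=[-4.2000]
Step 2: x=[4.6094] v=[-6.5625]
Step 3: x=[3.0959] v=[-6.0540]
Step 4: x=[2.3717] v=[-2.8968]
Step 5: x=[2.7536] v=[1.5277]
First v>=0 after going negative at step 5, time=1.2500

Answer: 1.2500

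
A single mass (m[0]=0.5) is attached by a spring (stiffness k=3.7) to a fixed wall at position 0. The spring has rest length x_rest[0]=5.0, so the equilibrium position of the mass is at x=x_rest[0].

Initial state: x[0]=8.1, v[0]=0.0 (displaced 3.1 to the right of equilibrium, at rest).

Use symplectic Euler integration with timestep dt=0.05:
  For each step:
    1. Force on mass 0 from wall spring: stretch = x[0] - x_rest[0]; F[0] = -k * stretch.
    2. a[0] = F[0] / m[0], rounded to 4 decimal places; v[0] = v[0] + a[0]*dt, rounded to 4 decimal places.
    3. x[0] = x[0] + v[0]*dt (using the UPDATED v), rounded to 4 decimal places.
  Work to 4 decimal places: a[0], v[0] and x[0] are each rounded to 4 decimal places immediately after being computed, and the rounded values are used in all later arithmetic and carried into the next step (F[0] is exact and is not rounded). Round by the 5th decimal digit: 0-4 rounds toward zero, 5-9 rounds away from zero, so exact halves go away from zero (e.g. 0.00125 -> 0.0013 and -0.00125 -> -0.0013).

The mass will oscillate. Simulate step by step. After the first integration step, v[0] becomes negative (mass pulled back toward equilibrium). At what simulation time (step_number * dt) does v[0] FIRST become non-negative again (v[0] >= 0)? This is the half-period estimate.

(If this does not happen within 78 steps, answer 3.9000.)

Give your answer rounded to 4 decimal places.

Step 0: x=[8.1000] v=[0.0000]
Step 1: x=[8.0427] v=[-1.1470]
Step 2: x=[7.9291] v=[-2.2728]
Step 3: x=[7.7613] v=[-3.3566]
Step 4: x=[7.5424] v=[-4.3783]
Step 5: x=[7.2765] v=[-5.3190]
Step 6: x=[6.9684] v=[-6.1613]
Step 7: x=[6.6239] v=[-6.8896]
Step 8: x=[6.2494] v=[-7.4904]
Step 9: x=[5.8518] v=[-7.9527]
Step 10: x=[5.4384] v=[-8.2679]
Step 11: x=[5.0169] v=[-8.4301]
Step 12: x=[4.5951] v=[-8.4364]
Step 13: x=[4.1808] v=[-8.2866]
Step 14: x=[3.7816] v=[-7.9835]
Step 15: x=[3.4050] v=[-7.5327]
Step 16: x=[3.0579] v=[-6.9426]
Step 17: x=[2.7467] v=[-6.2240]
Step 18: x=[2.4772] v=[-5.3903]
Step 19: x=[2.2544] v=[-4.4569]
Step 20: x=[2.0824] v=[-3.4410]
Step 21: x=[1.9643] v=[-2.3615]
Step 22: x=[1.9024] v=[-1.2383]
Step 23: x=[1.8978] v=[-0.0922]
Step 24: x=[1.9506] v=[1.0556]
First v>=0 after going negative at step 24, time=1.2000

Answer: 1.2000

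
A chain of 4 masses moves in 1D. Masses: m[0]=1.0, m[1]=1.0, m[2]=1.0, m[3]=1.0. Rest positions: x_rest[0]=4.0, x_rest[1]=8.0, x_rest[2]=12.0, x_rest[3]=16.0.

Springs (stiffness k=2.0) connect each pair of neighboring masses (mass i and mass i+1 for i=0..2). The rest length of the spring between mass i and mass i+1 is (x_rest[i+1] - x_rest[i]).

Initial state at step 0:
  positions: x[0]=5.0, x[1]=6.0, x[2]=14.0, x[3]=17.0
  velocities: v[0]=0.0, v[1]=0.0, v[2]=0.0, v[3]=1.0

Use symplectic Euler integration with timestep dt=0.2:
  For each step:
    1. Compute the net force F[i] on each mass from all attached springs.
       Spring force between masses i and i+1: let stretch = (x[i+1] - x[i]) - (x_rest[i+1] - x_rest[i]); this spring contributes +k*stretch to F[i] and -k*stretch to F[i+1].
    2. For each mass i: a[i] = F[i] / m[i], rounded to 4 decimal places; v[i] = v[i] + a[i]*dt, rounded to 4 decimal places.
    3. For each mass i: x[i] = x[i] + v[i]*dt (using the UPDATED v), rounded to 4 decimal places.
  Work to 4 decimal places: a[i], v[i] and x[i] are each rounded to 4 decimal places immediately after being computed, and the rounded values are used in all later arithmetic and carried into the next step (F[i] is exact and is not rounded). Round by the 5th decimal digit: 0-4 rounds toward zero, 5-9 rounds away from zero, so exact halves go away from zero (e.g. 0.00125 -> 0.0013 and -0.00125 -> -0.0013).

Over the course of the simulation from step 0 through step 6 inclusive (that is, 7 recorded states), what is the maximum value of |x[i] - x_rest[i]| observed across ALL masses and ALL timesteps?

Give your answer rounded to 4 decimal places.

Step 0: x=[5.0000 6.0000 14.0000 17.0000] v=[0.0000 0.0000 0.0000 1.0000]
Step 1: x=[4.7600 6.5600 13.6000 17.2800] v=[-1.2000 2.8000 -2.0000 1.4000]
Step 2: x=[4.3440 7.5392 12.9312 17.5856] v=[-2.0800 4.8960 -3.3440 1.5280]
Step 3: x=[3.8636 8.6941 12.2034 17.8388] v=[-2.4019 5.7747 -3.6390 1.2662]
Step 4: x=[3.4497 9.7433 11.6457 17.9612] v=[-2.0697 5.2462 -2.7886 0.6120]
Step 5: x=[3.2192 10.4412 11.4410 17.8984] v=[-1.1523 3.4897 -1.0234 -0.3142]
Step 6: x=[3.2465 10.6414 11.6729 17.6390] v=[0.1365 1.0008 1.1596 -1.2972]
Max displacement = 2.6414

Answer: 2.6414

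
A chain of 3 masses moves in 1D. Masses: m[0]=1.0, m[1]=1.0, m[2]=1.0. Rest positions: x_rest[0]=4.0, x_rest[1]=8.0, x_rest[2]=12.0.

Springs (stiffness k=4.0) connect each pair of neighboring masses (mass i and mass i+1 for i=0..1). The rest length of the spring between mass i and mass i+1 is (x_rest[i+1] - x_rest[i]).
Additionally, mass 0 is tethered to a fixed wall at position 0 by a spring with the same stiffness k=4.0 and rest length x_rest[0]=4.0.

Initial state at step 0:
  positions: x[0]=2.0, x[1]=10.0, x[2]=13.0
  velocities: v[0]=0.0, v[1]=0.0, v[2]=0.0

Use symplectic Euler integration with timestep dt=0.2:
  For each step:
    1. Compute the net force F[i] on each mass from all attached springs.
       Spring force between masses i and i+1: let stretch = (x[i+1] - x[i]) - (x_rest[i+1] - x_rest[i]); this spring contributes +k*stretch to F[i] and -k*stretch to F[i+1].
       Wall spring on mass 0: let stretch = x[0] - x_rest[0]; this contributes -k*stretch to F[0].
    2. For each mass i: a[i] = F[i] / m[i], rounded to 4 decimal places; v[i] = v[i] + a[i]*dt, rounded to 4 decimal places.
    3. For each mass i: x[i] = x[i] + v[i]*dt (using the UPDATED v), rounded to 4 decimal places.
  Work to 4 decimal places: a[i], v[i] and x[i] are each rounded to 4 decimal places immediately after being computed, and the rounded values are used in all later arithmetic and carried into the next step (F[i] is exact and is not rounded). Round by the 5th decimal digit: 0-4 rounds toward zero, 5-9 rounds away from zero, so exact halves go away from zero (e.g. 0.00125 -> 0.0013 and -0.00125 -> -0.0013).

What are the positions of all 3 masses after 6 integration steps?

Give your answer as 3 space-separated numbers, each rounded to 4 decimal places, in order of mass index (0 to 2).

Step 0: x=[2.0000 10.0000 13.0000] v=[0.0000 0.0000 0.0000]
Step 1: x=[2.9600 9.2000 13.1600] v=[4.8000 -4.0000 0.8000]
Step 2: x=[4.4448 8.0352 13.3264] v=[7.4240 -5.8240 0.8320]
Step 3: x=[5.7929 7.1425 13.2862] v=[6.7405 -4.4634 -0.2010]
Step 4: x=[6.4301 7.0169 12.9030] v=[3.1859 -0.6281 -1.9160]
Step 5: x=[6.1324 7.7392 12.2180] v=[-1.4887 3.6113 -3.4249]
Step 6: x=[5.1106 8.9210 11.4564] v=[-5.1092 5.9089 -3.8079]

Answer: 5.1106 8.9210 11.4564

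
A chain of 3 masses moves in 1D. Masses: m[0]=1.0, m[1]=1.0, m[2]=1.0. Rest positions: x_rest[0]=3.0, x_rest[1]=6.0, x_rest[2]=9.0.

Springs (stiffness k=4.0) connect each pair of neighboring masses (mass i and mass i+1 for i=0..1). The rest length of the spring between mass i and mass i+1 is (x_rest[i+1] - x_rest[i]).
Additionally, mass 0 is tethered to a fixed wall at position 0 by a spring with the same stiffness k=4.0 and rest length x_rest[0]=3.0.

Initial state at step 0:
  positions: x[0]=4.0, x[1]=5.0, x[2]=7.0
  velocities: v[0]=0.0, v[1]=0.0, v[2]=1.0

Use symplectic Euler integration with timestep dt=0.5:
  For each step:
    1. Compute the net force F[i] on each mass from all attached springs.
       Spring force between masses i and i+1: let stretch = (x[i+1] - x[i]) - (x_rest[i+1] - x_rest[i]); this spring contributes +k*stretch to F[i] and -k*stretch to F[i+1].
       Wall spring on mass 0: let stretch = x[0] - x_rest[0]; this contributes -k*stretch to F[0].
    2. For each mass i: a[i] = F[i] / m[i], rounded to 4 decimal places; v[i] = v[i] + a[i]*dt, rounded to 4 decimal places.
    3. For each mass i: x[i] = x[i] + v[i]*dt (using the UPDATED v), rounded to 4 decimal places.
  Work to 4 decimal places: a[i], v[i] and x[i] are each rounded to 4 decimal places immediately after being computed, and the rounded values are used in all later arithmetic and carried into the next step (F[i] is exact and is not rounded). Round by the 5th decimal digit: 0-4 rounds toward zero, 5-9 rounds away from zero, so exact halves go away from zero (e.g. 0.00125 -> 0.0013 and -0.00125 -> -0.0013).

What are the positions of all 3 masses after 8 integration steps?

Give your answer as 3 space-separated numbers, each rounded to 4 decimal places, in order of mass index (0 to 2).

Answer: 5.0000 6.0000 9.5000

Derivation:
Step 0: x=[4.0000 5.0000 7.0000] v=[0.0000 0.0000 1.0000]
Step 1: x=[1.0000 6.0000 8.5000] v=[-6.0000 2.0000 3.0000]
Step 2: x=[2.0000 4.5000 10.5000] v=[2.0000 -3.0000 4.0000]
Step 3: x=[3.5000 6.5000 9.5000] v=[3.0000 4.0000 -2.0000]
Step 4: x=[4.5000 8.5000 8.5000] v=[2.0000 4.0000 -2.0000]
Step 5: x=[5.0000 6.5000 10.5000] v=[1.0000 -4.0000 4.0000]
Step 6: x=[2.0000 7.0000 11.5000] v=[-6.0000 1.0000 2.0000]
Step 7: x=[2.0000 7.0000 11.0000] v=[0.0000 0.0000 -1.0000]
Step 8: x=[5.0000 6.0000 9.5000] v=[6.0000 -2.0000 -3.0000]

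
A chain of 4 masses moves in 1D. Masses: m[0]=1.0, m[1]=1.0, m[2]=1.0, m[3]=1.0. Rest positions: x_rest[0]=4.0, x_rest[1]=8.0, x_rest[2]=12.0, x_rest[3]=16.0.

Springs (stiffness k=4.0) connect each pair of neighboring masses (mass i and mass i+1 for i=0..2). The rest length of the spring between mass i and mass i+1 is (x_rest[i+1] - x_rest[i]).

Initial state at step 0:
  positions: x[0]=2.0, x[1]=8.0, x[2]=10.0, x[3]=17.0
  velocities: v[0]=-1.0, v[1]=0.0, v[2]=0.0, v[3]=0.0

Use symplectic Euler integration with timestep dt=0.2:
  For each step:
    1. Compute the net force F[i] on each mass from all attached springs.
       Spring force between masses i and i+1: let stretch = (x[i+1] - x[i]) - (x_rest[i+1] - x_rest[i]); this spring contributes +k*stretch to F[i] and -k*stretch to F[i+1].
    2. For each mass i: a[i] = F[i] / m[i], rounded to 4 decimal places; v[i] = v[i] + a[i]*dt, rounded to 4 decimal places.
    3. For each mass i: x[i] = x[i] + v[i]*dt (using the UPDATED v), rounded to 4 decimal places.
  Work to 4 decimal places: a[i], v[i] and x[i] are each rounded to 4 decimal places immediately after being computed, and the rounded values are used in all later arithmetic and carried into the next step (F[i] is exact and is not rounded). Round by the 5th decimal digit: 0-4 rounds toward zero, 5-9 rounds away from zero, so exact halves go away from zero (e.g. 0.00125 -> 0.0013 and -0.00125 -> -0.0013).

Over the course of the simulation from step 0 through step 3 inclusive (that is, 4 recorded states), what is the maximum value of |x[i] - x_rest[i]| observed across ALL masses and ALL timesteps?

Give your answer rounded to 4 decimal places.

Answer: 2.2497

Derivation:
Step 0: x=[2.0000 8.0000 10.0000 17.0000] v=[-1.0000 0.0000 0.0000 0.0000]
Step 1: x=[2.1200 7.3600 10.8000 16.5200] v=[0.6000 -3.2000 4.0000 -2.4000]
Step 2: x=[2.4384 6.4320 11.9648 15.7648] v=[1.5920 -4.6400 5.8240 -3.7760]
Step 3: x=[2.7558 5.7503 12.8524 15.0416] v=[1.5869 -3.4086 4.4378 -3.6160]
Max displacement = 2.2497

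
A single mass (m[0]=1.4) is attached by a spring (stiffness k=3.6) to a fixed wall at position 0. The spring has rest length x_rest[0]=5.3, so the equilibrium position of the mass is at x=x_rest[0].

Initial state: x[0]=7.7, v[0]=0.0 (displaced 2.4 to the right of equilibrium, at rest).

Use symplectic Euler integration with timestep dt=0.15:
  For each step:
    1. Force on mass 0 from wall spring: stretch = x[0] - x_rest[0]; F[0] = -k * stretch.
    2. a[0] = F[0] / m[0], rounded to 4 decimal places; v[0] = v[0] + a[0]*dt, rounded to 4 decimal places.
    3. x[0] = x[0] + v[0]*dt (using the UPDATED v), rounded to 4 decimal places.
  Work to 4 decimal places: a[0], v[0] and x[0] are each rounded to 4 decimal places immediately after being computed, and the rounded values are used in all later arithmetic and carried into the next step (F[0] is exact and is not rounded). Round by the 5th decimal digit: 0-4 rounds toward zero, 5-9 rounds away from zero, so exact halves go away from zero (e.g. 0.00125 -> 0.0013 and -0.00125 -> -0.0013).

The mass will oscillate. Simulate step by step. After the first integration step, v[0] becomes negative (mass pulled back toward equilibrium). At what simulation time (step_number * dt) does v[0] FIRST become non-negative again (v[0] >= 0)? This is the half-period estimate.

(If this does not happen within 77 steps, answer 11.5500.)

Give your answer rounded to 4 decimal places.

Answer: 2.1000

Derivation:
Step 0: x=[7.7000] v=[0.0000]
Step 1: x=[7.5611] v=[-0.9257]
Step 2: x=[7.2914] v=[-1.7978]
Step 3: x=[6.9065] v=[-2.5659]
Step 4: x=[6.4287] v=[-3.1856]
Step 5: x=[5.8856] v=[-3.6210]
Step 6: x=[5.3086] v=[-3.8469]
Step 7: x=[4.7311] v=[-3.8502]
Step 8: x=[4.1865] v=[-3.6308]
Step 9: x=[3.7063] v=[-3.2013]
Step 10: x=[3.3183] v=[-2.5866]
Step 11: x=[3.0450] v=[-1.8222]
Step 12: x=[2.9021] v=[-0.9524]
Step 13: x=[2.8980] v=[-0.0275]
Step 14: x=[3.0329] v=[0.8990]
First v>=0 after going negative at step 14, time=2.1000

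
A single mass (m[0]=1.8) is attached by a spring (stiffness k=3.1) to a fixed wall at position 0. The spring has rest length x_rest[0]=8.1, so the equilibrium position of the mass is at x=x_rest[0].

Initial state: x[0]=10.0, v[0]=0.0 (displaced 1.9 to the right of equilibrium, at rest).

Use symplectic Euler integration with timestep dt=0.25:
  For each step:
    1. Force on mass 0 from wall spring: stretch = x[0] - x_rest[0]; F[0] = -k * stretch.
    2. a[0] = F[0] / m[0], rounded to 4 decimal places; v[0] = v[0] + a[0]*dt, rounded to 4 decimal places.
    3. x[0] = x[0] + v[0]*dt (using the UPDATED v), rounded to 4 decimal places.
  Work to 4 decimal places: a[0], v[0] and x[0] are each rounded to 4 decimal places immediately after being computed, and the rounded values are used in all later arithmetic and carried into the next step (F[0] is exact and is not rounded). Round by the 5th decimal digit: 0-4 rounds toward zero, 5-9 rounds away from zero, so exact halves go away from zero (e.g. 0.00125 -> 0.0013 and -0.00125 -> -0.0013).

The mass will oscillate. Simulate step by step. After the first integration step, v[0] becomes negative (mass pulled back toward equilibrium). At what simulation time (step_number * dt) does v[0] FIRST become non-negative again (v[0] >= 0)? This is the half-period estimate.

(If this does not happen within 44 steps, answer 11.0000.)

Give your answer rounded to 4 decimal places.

Answer: 2.5000

Derivation:
Step 0: x=[10.0000] v=[0.0000]
Step 1: x=[9.7955] v=[-0.8181]
Step 2: x=[9.4085] v=[-1.5481]
Step 3: x=[8.8806] v=[-2.1115]
Step 4: x=[8.2687] v=[-2.4476]
Step 5: x=[7.6387] v=[-2.5202]
Step 6: x=[7.0583] v=[-2.3216]
Step 7: x=[6.5900] v=[-1.8731]
Step 8: x=[6.2843] v=[-1.2230]
Step 9: x=[6.1740] v=[-0.4413]
Step 10: x=[6.2710] v=[0.3880]
First v>=0 after going negative at step 10, time=2.5000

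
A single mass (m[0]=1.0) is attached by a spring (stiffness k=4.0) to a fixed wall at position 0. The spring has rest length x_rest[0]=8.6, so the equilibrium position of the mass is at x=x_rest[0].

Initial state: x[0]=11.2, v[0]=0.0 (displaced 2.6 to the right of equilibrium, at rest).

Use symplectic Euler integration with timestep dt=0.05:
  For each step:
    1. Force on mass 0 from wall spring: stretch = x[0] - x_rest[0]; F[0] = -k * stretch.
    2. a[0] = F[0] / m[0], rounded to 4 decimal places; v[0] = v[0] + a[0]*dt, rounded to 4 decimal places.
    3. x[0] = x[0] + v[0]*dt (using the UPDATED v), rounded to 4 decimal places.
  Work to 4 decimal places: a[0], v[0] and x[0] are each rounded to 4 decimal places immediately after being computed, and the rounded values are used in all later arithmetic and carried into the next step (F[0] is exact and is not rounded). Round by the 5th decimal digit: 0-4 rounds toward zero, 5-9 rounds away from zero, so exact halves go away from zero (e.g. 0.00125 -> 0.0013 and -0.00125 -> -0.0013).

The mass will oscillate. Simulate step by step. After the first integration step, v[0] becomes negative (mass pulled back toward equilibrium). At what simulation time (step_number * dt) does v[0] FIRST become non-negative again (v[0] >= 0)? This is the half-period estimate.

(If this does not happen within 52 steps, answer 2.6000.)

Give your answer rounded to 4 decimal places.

Step 0: x=[11.2000] v=[0.0000]
Step 1: x=[11.1740] v=[-0.5200]
Step 2: x=[11.1223] v=[-1.0348]
Step 3: x=[11.0453] v=[-1.5393]
Step 4: x=[10.9439] v=[-2.0284]
Step 5: x=[10.8190] v=[-2.4972]
Step 6: x=[10.6720] v=[-2.9410]
Step 7: x=[10.5042] v=[-3.3554]
Step 8: x=[10.3174] v=[-3.7362]
Step 9: x=[10.1134] v=[-4.0797]
Step 10: x=[9.8943] v=[-4.3824]
Step 11: x=[9.6622] v=[-4.6413]
Step 12: x=[9.4195] v=[-4.8537]
Step 13: x=[9.1686] v=[-5.0176]
Step 14: x=[8.9120] v=[-5.1313]
Step 15: x=[8.6523] v=[-5.1937]
Step 16: x=[8.3921] v=[-5.2042]
Step 17: x=[8.1340] v=[-5.1626]
Step 18: x=[7.8805] v=[-5.0694]
Step 19: x=[7.6342] v=[-4.9255]
Step 20: x=[7.3976] v=[-4.7323]
Step 21: x=[7.1730] v=[-4.4918]
Step 22: x=[6.9627] v=[-4.2064]
Step 23: x=[6.7688] v=[-3.8789]
Step 24: x=[6.5932] v=[-3.5127]
Step 25: x=[6.4376] v=[-3.1113]
Step 26: x=[6.3037] v=[-2.6788]
Step 27: x=[6.1927] v=[-2.2195]
Step 28: x=[6.1058] v=[-1.7380]
Step 29: x=[6.0438] v=[-1.2392]
Step 30: x=[6.0074] v=[-0.7280]
Step 31: x=[5.9969] v=[-0.2095]
Step 32: x=[6.0125] v=[0.3111]
First v>=0 after going negative at step 32, time=1.6000

Answer: 1.6000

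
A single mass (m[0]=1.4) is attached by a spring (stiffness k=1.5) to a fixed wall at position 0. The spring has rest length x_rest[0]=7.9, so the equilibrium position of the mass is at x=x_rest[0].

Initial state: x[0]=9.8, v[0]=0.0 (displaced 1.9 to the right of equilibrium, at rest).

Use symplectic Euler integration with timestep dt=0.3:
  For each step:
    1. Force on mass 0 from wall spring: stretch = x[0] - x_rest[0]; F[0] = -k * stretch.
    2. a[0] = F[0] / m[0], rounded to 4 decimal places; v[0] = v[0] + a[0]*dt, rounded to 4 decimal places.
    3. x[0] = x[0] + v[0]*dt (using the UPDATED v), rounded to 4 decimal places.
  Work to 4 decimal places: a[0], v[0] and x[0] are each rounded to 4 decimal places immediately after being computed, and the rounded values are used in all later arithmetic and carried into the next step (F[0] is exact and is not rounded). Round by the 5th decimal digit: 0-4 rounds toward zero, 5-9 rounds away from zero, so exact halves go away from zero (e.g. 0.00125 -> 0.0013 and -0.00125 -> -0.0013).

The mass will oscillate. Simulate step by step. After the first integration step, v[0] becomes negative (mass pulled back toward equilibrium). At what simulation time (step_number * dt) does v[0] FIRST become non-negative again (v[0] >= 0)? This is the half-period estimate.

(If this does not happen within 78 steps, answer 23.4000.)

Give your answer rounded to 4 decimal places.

Answer: 3.3000

Derivation:
Step 0: x=[9.8000] v=[0.0000]
Step 1: x=[9.6168] v=[-0.6107]
Step 2: x=[9.2681] v=[-1.1625]
Step 3: x=[8.7874] v=[-1.6022]
Step 4: x=[8.2212] v=[-1.8874]
Step 5: x=[7.6240] v=[-1.9906]
Step 6: x=[7.0534] v=[-1.9019]
Step 7: x=[6.5645] v=[-1.6298]
Step 8: x=[6.2044] v=[-1.2005]
Step 9: x=[6.0078] v=[-0.6555]
Step 10: x=[5.9936] v=[-0.0473]
Step 11: x=[6.1633] v=[0.5655]
First v>=0 after going negative at step 11, time=3.3000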